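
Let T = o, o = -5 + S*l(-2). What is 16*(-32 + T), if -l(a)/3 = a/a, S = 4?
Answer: -784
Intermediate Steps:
l(a) = -3 (l(a) = -3*a/a = -3*1 = -3)
o = -17 (o = -5 + 4*(-3) = -5 - 12 = -17)
T = -17
16*(-32 + T) = 16*(-32 - 17) = 16*(-49) = -784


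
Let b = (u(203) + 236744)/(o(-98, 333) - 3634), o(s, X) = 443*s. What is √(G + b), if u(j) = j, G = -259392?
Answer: I*√143544762556406/23524 ≈ 509.31*I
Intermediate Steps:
b = -236947/47048 (b = (203 + 236744)/(443*(-98) - 3634) = 236947/(-43414 - 3634) = 236947/(-47048) = 236947*(-1/47048) = -236947/47048 ≈ -5.0363)
√(G + b) = √(-259392 - 236947/47048) = √(-12204111763/47048) = I*√143544762556406/23524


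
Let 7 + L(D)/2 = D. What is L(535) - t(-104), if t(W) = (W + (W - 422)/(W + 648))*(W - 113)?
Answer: -5908335/272 ≈ -21722.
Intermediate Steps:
L(D) = -14 + 2*D
t(W) = (-113 + W)*(W + (-422 + W)/(648 + W)) (t(W) = (W + (-422 + W)/(648 + W))*(-113 + W) = (-113 + W)*(W + (-422 + W)/(648 + W)))
L(535) - t(-104) = (-14 + 2*535) - (47686 + (-104)**3 - 73759*(-104) + 536*(-104)**2)/(648 - 104) = (-14 + 1070) - (47686 - 1124864 + 7670936 + 536*10816)/544 = 1056 - (47686 - 1124864 + 7670936 + 5797376)/544 = 1056 - 12391134/544 = 1056 - 1*6195567/272 = 1056 - 6195567/272 = -5908335/272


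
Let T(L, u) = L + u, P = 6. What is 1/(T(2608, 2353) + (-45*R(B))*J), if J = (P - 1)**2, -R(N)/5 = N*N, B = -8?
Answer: 1/364961 ≈ 2.7400e-6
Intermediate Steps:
R(N) = -5*N**2 (R(N) = -5*N*N = -5*N**2)
J = 25 (J = (6 - 1)**2 = 5**2 = 25)
1/(T(2608, 2353) + (-45*R(B))*J) = 1/((2608 + 2353) - (-225)*(-8)**2*25) = 1/(4961 - (-225)*64*25) = 1/(4961 - 45*(-320)*25) = 1/(4961 + 14400*25) = 1/(4961 + 360000) = 1/364961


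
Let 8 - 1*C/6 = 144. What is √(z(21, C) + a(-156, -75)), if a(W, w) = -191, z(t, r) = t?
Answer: I*√170 ≈ 13.038*I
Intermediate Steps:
C = -816 (C = 48 - 6*144 = 48 - 864 = -816)
√(z(21, C) + a(-156, -75)) = √(21 - 191) = √(-170) = I*√170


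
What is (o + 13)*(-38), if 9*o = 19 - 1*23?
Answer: -4294/9 ≈ -477.11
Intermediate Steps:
o = -4/9 (o = (19 - 1*23)/9 = (19 - 23)/9 = (⅑)*(-4) = -4/9 ≈ -0.44444)
(o + 13)*(-38) = (-4/9 + 13)*(-38) = (113/9)*(-38) = -4294/9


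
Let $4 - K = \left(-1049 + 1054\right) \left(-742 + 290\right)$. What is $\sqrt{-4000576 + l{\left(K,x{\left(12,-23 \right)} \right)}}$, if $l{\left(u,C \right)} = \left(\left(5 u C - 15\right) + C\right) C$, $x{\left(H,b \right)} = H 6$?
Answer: $2 \sqrt{13671602} \approx 7395.0$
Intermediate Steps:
$x{\left(H,b \right)} = 6 H$
$K = 2264$ ($K = 4 - \left(-1049 + 1054\right) \left(-742 + 290\right) = 4 - 5 \left(-452\right) = 4 - -2260 = 4 + 2260 = 2264$)
$l{\left(u,C \right)} = C \left(-15 + C + 5 C u\right)$ ($l{\left(u,C \right)} = \left(\left(5 C u - 15\right) + C\right) C = \left(\left(-15 + 5 C u\right) + C\right) C = \left(-15 + C + 5 C u\right) C = C \left(-15 + C + 5 C u\right)$)
$\sqrt{-4000576 + l{\left(K,x{\left(12,-23 \right)} \right)}} = \sqrt{-4000576 + 6 \cdot 12 \left(-15 + 6 \cdot 12 + 5 \cdot 6 \cdot 12 \cdot 2264\right)} = \sqrt{-4000576 + 72 \left(-15 + 72 + 5 \cdot 72 \cdot 2264\right)} = \sqrt{-4000576 + 72 \left(-15 + 72 + 815040\right)} = \sqrt{-4000576 + 72 \cdot 815097} = \sqrt{-4000576 + 58686984} = \sqrt{54686408} = 2 \sqrt{13671602}$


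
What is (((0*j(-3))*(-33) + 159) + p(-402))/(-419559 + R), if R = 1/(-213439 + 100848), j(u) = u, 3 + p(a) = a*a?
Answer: -1821272016/4723856737 ≈ -0.38555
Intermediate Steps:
p(a) = -3 + a² (p(a) = -3 + a*a = -3 + a²)
R = -1/112591 (R = 1/(-112591) = -1/112591 ≈ -8.8817e-6)
(((0*j(-3))*(-33) + 159) + p(-402))/(-419559 + R) = (((0*(-3))*(-33) + 159) + (-3 + (-402)²))/(-419559 - 1/112591) = ((0*(-33) + 159) + (-3 + 161604))/(-47238567370/112591) = ((0 + 159) + 161601)*(-112591/47238567370) = (159 + 161601)*(-112591/47238567370) = 161760*(-112591/47238567370) = -1821272016/4723856737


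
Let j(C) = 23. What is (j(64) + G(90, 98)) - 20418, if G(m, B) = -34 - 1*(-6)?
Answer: -20423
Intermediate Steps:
G(m, B) = -28 (G(m, B) = -34 + 6 = -28)
(j(64) + G(90, 98)) - 20418 = (23 - 28) - 20418 = -5 - 20418 = -20423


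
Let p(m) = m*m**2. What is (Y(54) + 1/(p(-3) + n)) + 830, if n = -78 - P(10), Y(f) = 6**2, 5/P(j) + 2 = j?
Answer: 731762/845 ≈ 865.99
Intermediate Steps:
P(j) = 5/(-2 + j)
Y(f) = 36
n = -629/8 (n = -78 - 5/(-2 + 10) = -78 - 5/8 = -629/8 ≈ -78.625)
p(m) = m**3
(Y(54) + 1/(p(-3) + n)) + 830 = (36 + 1/((-3)**3 - 629/8)) + 830 = (36 + 1/(-27 - 629/8)) + 830 = (36 + 1/(-845/8)) + 830 = (36 - 8/845) + 830 = 30412/845 + 830 = 731762/845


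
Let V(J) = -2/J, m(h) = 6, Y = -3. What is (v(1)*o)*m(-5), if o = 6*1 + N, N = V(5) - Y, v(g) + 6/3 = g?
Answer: -258/5 ≈ -51.600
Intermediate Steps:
v(g) = -2 + g
N = 13/5 (N = -2/5 - 1*(-3) = -2*⅕ + 3 = -⅖ + 3 = 13/5 ≈ 2.6000)
o = 43/5 (o = 6*1 + 13/5 = 6 + 13/5 = 43/5 ≈ 8.6000)
(v(1)*o)*m(-5) = ((-2 + 1)*(43/5))*6 = -1*43/5*6 = -43/5*6 = -258/5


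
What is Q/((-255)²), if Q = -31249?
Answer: -31249/65025 ≈ -0.48057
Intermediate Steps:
Q/((-255)²) = -31249/((-255)²) = -31249/65025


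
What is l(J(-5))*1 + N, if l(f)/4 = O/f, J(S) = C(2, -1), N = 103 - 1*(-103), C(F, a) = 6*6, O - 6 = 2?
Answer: 1862/9 ≈ 206.89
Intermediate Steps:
O = 8 (O = 6 + 2 = 8)
C(F, a) = 36
N = 206 (N = 103 + 103 = 206)
J(S) = 36
l(f) = 32/f (l(f) = 4*(8/f) = 32/f)
l(J(-5))*1 + N = (32/36)*1 + 206 = (32*(1/36))*1 + 206 = (8/9)*1 + 206 = 8/9 + 206 = 1862/9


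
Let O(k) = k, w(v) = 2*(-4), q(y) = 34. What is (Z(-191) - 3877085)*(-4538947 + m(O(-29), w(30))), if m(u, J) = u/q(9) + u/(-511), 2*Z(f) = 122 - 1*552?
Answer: 21840188102096450/1241 ≈ 1.7599e+13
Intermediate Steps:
w(v) = -8
Z(f) = -215 (Z(f) = (122 - 1*552)/2 = (122 - 552)/2 = (1/2)*(-430) = -215)
m(u, J) = 477*u/17374 (m(u, J) = u/34 + u/(-511) = u*(1/34) + u*(-1/511) = u/34 - u/511 = 477*u/17374)
(Z(-191) - 3877085)*(-4538947 + m(O(-29), w(30))) = (-215 - 3877085)*(-4538947 + (477/17374)*(-29)) = -3877300*(-4538947 - 13833/17374) = -3877300*(-78859679011/17374) = 21840188102096450/1241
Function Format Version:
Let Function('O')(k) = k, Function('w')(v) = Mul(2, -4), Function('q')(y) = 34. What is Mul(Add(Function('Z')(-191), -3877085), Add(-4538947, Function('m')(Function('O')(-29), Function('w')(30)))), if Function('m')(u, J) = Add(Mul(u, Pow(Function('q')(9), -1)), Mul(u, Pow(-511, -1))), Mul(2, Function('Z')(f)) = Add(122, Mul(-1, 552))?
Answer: Rational(21840188102096450, 1241) ≈ 1.7599e+13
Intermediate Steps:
Function('w')(v) = -8
Function('Z')(f) = -215 (Function('Z')(f) = Mul(Rational(1, 2), Add(122, Mul(-1, 552))) = Mul(Rational(1, 2), Add(122, -552)) = Mul(Rational(1, 2), -430) = -215)
Function('m')(u, J) = Mul(Rational(477, 17374), u) (Function('m')(u, J) = Add(Mul(u, Pow(34, -1)), Mul(u, Pow(-511, -1))) = Add(Mul(u, Rational(1, 34)), Mul(u, Rational(-1, 511))) = Add(Mul(Rational(1, 34), u), Mul(Rational(-1, 511), u)) = Mul(Rational(477, 17374), u))
Mul(Add(Function('Z')(-191), -3877085), Add(-4538947, Function('m')(Function('O')(-29), Function('w')(30)))) = Mul(Add(-215, -3877085), Add(-4538947, Mul(Rational(477, 17374), -29))) = Mul(-3877300, Add(-4538947, Rational(-13833, 17374))) = Mul(-3877300, Rational(-78859679011, 17374)) = Rational(21840188102096450, 1241)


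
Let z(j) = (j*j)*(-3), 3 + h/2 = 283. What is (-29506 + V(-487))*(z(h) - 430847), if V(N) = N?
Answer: 41139808471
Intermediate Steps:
h = 560 (h = -6 + 2*283 = -6 + 566 = 560)
z(j) = -3*j**2 (z(j) = j**2*(-3) = -3*j**2)
(-29506 + V(-487))*(z(h) - 430847) = (-29506 - 487)*(-3*560**2 - 430847) = -29993*(-3*313600 - 430847) = -29993*(-940800 - 430847) = -29993*(-1371647) = 41139808471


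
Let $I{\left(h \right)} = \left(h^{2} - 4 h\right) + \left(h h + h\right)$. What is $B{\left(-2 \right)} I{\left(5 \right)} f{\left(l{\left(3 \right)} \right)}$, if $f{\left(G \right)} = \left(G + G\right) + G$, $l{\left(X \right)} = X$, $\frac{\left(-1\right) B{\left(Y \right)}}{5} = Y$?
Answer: $3150$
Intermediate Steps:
$B{\left(Y \right)} = - 5 Y$
$f{\left(G \right)} = 3 G$ ($f{\left(G \right)} = 2 G + G = 3 G$)
$I{\left(h \right)} = - 3 h + 2 h^{2}$ ($I{\left(h \right)} = \left(h^{2} - 4 h\right) + \left(h^{2} + h\right) = \left(h^{2} - 4 h\right) + \left(h + h^{2}\right) = - 3 h + 2 h^{2}$)
$B{\left(-2 \right)} I{\left(5 \right)} f{\left(l{\left(3 \right)} \right)} = \left(-5\right) \left(-2\right) 5 \left(-3 + 2 \cdot 5\right) 3 \cdot 3 = 10 \cdot 5 \left(-3 + 10\right) 9 = 10 \cdot 5 \cdot 7 \cdot 9 = 10 \cdot 35 \cdot 9 = 350 \cdot 9 = 3150$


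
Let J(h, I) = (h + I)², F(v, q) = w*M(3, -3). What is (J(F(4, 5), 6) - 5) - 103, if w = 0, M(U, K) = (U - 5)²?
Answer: -72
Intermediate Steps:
M(U, K) = (-5 + U)²
F(v, q) = 0 (F(v, q) = 0*(-5 + 3)² = 0*(-2)² = 0*4 = 0)
J(h, I) = (I + h)²
(J(F(4, 5), 6) - 5) - 103 = ((6 + 0)² - 5) - 103 = (6² - 5) - 103 = (36 - 5) - 103 = 31 - 103 = -72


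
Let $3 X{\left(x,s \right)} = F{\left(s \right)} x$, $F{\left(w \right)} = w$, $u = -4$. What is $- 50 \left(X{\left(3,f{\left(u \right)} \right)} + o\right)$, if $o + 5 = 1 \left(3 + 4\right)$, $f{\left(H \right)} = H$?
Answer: $100$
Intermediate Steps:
$o = 2$ ($o = -5 + 1 \left(3 + 4\right) = -5 + 1 \cdot 7 = -5 + 7 = 2$)
$X{\left(x,s \right)} = \frac{s x}{3}$
$- 50 \left(X{\left(3,f{\left(u \right)} \right)} + o\right) = - 50 \left(\frac{1}{3} \left(-4\right) 3 + 2\right) = - 50 \left(-4 + 2\right) = \left(-50\right) \left(-2\right) = 100$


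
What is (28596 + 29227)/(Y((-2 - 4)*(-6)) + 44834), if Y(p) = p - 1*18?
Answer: 57823/44852 ≈ 1.2892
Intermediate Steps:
Y(p) = -18 + p (Y(p) = p - 18 = -18 + p)
(28596 + 29227)/(Y((-2 - 4)*(-6)) + 44834) = (28596 + 29227)/((-18 + (-2 - 4)*(-6)) + 44834) = 57823/((-18 - 6*(-6)) + 44834) = 57823/((-18 + 36) + 44834) = 57823/(18 + 44834) = 57823/44852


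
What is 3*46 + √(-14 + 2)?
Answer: 138 + 2*I*√3 ≈ 138.0 + 3.4641*I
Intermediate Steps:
3*46 + √(-14 + 2) = 138 + √(-12) = 138 + 2*I*√3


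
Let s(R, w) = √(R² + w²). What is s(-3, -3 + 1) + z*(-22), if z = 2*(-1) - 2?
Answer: 88 + √13 ≈ 91.606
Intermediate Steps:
z = -4 (z = -2 - 2 = -4)
s(-3, -3 + 1) + z*(-22) = √((-3)² + (-3 + 1)²) - 4*(-22) = √(9 + (-2)²) + 88 = √(9 + 4) + 88 = √13 + 88 = 88 + √13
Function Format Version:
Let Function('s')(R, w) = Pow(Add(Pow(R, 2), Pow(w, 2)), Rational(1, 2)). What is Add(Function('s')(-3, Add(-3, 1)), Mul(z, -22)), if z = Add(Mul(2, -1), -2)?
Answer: Add(88, Pow(13, Rational(1, 2))) ≈ 91.606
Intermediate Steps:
z = -4 (z = Add(-2, -2) = -4)
Add(Function('s')(-3, Add(-3, 1)), Mul(z, -22)) = Add(Pow(Add(Pow(-3, 2), Pow(Add(-3, 1), 2)), Rational(1, 2)), Mul(-4, -22)) = Add(Pow(Add(9, Pow(-2, 2)), Rational(1, 2)), 88) = Add(Pow(Add(9, 4), Rational(1, 2)), 88) = Add(Pow(13, Rational(1, 2)), 88) = Add(88, Pow(13, Rational(1, 2)))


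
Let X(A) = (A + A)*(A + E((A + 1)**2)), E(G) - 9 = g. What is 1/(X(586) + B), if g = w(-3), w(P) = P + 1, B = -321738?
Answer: 1/373258 ≈ 2.6791e-6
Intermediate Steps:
w(P) = 1 + P
g = -2 (g = 1 - 3 = -2)
E(G) = 7 (E(G) = 9 - 2 = 7)
X(A) = 2*A*(7 + A) (X(A) = (A + A)*(A + 7) = (2*A)*(7 + A) = 2*A*(7 + A))
1/(X(586) + B) = 1/(2*586*(7 + 586) - 321738) = 1/(2*586*593 - 321738) = 1/(694996 - 321738) = 1/373258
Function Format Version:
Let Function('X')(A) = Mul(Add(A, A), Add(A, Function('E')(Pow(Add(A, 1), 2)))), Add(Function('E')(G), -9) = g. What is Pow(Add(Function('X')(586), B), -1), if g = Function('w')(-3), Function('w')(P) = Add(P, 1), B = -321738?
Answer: Rational(1, 373258) ≈ 2.6791e-6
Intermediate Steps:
Function('w')(P) = Add(1, P)
g = -2 (g = Add(1, -3) = -2)
Function('E')(G) = 7 (Function('E')(G) = Add(9, -2) = 7)
Function('X')(A) = Mul(2, A, Add(7, A)) (Function('X')(A) = Mul(Add(A, A), Add(A, 7)) = Mul(Mul(2, A), Add(7, A)) = Mul(2, A, Add(7, A)))
Pow(Add(Function('X')(586), B), -1) = Pow(Add(Mul(2, 586, Add(7, 586)), -321738), -1) = Pow(Add(Mul(2, 586, 593), -321738), -1) = Pow(Add(694996, -321738), -1) = Pow(373258, -1) = Rational(1, 373258)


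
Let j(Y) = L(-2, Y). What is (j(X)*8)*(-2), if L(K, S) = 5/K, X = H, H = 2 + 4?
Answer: 40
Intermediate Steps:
H = 6
X = 6
j(Y) = -5/2 (j(Y) = 5/(-2) = 5*(-1/2) = -5/2)
(j(X)*8)*(-2) = -5/2*8*(-2) = -20*(-2) = 40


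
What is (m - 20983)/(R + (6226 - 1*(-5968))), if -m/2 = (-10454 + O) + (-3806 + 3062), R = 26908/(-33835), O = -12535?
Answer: 896052305/412557082 ≈ 2.1719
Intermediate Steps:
R = -26908/33835 (R = 26908*(-1/33835) = -26908/33835 ≈ -0.79527)
m = 47466 (m = -2*((-10454 - 12535) + (-3806 + 3062)) = -2*(-22989 - 744) = -2*(-23733) = 47466)
(m - 20983)/(R + (6226 - 1*(-5968))) = (47466 - 20983)/(-26908/33835 + (6226 - 1*(-5968))) = 26483/(-26908/33835 + (6226 + 5968)) = 26483/(-26908/33835 + 12194) = 26483/(412557082/33835) = 26483*(33835/412557082) = 896052305/412557082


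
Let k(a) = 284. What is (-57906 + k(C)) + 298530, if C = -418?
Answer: 240908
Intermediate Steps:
(-57906 + k(C)) + 298530 = (-57906 + 284) + 298530 = -57622 + 298530 = 240908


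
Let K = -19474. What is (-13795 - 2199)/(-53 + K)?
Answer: 15994/19527 ≈ 0.81907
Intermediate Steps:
(-13795 - 2199)/(-53 + K) = (-13795 - 2199)/(-53 - 19474) = -15994/(-19527) = -15994*(-1/19527) = 15994/19527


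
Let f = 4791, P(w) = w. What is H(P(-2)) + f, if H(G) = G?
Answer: 4789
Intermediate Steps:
H(P(-2)) + f = -2 + 4791 = 4789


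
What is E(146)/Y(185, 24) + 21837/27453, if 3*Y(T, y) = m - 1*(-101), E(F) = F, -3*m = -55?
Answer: 7315148/1638029 ≈ 4.4658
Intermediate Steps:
m = 55/3 (m = -1/3*(-55) = 55/3 ≈ 18.333)
Y(T, y) = 358/9 (Y(T, y) = (55/3 - 1*(-101))/3 = (55/3 + 101)/3 = (1/3)*(358/3) = 358/9)
E(146)/Y(185, 24) + 21837/27453 = 146/(358/9) + 21837/27453 = 146*(9/358) + 21837*(1/27453) = 657/179 + 7279/9151 = 7315148/1638029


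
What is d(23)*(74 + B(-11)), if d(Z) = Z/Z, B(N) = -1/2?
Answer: 147/2 ≈ 73.500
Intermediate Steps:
B(N) = -½ (B(N) = -1*½ = -½)
d(Z) = 1
d(23)*(74 + B(-11)) = 1*(74 - ½) = 1*(147/2) = 147/2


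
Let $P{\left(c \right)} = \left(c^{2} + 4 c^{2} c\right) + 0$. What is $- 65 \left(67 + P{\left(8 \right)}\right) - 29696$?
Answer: $-171331$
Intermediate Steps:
$P{\left(c \right)} = c^{2} + 4 c^{3}$ ($P{\left(c \right)} = \left(c^{2} + 4 c^{3}\right) + 0 = c^{2} + 4 c^{3}$)
$- 65 \left(67 + P{\left(8 \right)}\right) - 29696 = - 65 \left(67 + 8^{2} \left(1 + 4 \cdot 8\right)\right) - 29696 = - 65 \left(67 + 64 \left(1 + 32\right)\right) - 29696 = - 65 \left(67 + 64 \cdot 33\right) - 29696 = - 65 \left(67 + 2112\right) - 29696 = \left(-65\right) 2179 - 29696 = -141635 - 29696 = -171331$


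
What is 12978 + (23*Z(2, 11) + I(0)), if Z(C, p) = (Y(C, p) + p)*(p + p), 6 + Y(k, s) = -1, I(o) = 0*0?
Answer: 15002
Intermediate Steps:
I(o) = 0
Y(k, s) = -7 (Y(k, s) = -6 - 1 = -7)
Z(C, p) = 2*p*(-7 + p) (Z(C, p) = (-7 + p)*(p + p) = (-7 + p)*(2*p) = 2*p*(-7 + p))
12978 + (23*Z(2, 11) + I(0)) = 12978 + (23*(2*11*(-7 + 11)) + 0) = 12978 + (23*(2*11*4) + 0) = 12978 + (23*88 + 0) = 12978 + (2024 + 0) = 12978 + 2024 = 15002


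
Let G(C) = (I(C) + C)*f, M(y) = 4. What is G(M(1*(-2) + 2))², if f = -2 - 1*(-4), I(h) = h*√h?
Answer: 576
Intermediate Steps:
I(h) = h^(3/2)
f = 2 (f = -2 + 4 = 2)
G(C) = 2*C + 2*C^(3/2) (G(C) = (C^(3/2) + C)*2 = (C + C^(3/2))*2 = 2*C + 2*C^(3/2))
G(M(1*(-2) + 2))² = (2*4 + 2*4^(3/2))² = (8 + 2*8)² = (8 + 16)² = 24² = 576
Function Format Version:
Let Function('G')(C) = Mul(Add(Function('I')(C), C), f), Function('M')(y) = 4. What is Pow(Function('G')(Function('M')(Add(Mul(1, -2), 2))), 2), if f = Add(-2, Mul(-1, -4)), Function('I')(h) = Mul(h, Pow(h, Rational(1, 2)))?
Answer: 576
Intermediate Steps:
Function('I')(h) = Pow(h, Rational(3, 2))
f = 2 (f = Add(-2, 4) = 2)
Function('G')(C) = Add(Mul(2, C), Mul(2, Pow(C, Rational(3, 2)))) (Function('G')(C) = Mul(Add(Pow(C, Rational(3, 2)), C), 2) = Mul(Add(C, Pow(C, Rational(3, 2))), 2) = Add(Mul(2, C), Mul(2, Pow(C, Rational(3, 2)))))
Pow(Function('G')(Function('M')(Add(Mul(1, -2), 2))), 2) = Pow(Add(Mul(2, 4), Mul(2, Pow(4, Rational(3, 2)))), 2) = Pow(Add(8, Mul(2, 8)), 2) = Pow(Add(8, 16), 2) = Pow(24, 2) = 576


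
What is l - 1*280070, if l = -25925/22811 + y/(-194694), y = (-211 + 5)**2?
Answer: -621921525253963/2220582417 ≈ -2.8007e+5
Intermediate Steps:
y = 42436 (y = (-206)**2 = 42436)
l = -3007724773/2220582417 (l = -25925/22811 + 42436/(-194694) = -25925*1/22811 + 42436*(-1/194694) = -25925/22811 - 21218/97347 = -3007724773/2220582417 ≈ -1.3545)
l - 1*280070 = -3007724773/2220582417 - 1*280070 = -3007724773/2220582417 - 280070 = -621921525253963/2220582417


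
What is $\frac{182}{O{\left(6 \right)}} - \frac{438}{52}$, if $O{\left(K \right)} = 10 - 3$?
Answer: $\frac{457}{26} \approx 17.577$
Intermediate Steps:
$O{\left(K \right)} = 7$ ($O{\left(K \right)} = 10 - 3 = 7$)
$\frac{182}{O{\left(6 \right)}} - \frac{438}{52} = \frac{182}{7} - \frac{438}{52} = 182 \cdot \frac{1}{7} - \frac{219}{26} = 26 - \frac{219}{26} = \frac{457}{26}$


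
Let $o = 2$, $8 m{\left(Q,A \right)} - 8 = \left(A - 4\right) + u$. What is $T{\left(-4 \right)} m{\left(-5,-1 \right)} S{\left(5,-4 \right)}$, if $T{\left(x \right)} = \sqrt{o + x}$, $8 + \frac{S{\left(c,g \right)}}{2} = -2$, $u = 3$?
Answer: $- 15 i \sqrt{2} \approx - 21.213 i$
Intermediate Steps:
$m{\left(Q,A \right)} = \frac{7}{8} + \frac{A}{8}$ ($m{\left(Q,A \right)} = 1 + \frac{\left(A - 4\right) + 3}{8} = 1 + \frac{\left(-4 + A\right) + 3}{8} = 1 + \frac{-1 + A}{8} = 1 + \left(- \frac{1}{8} + \frac{A}{8}\right) = \frac{7}{8} + \frac{A}{8}$)
$S{\left(c,g \right)} = -20$ ($S{\left(c,g \right)} = -16 + 2 \left(-2\right) = -16 - 4 = -20$)
$T{\left(x \right)} = \sqrt{2 + x}$
$T{\left(-4 \right)} m{\left(-5,-1 \right)} S{\left(5,-4 \right)} = \sqrt{2 - 4} \left(\frac{7}{8} + \frac{1}{8} \left(-1\right)\right) \left(-20\right) = \sqrt{-2} \left(\frac{7}{8} - \frac{1}{8}\right) \left(-20\right) = i \sqrt{2} \cdot \frac{3}{4} \left(-20\right) = \frac{3 i \sqrt{2}}{4} \left(-20\right) = - 15 i \sqrt{2}$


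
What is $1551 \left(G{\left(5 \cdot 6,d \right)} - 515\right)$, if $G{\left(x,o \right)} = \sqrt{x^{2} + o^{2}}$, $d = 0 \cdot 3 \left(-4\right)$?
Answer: $-752235$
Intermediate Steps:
$d = 0$ ($d = 0 \left(-4\right) = 0$)
$G{\left(x,o \right)} = \sqrt{o^{2} + x^{2}}$
$1551 \left(G{\left(5 \cdot 6,d \right)} - 515\right) = 1551 \left(\sqrt{0^{2} + \left(5 \cdot 6\right)^{2}} - 515\right) = 1551 \left(\sqrt{0 + 30^{2}} - 515\right) = 1551 \left(\sqrt{0 + 900} - 515\right) = 1551 \left(\sqrt{900} - 515\right) = 1551 \left(30 - 515\right) = 1551 \left(-485\right) = -752235$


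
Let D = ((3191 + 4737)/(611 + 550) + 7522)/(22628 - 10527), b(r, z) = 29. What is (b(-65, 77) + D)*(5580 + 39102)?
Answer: 6198429113866/4683087 ≈ 1.3236e+6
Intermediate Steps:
D = 8740970/14049261 (D = (7928/1161 + 7522)/12101 = (7928*(1/1161) + 7522)*(1/12101) = (7928/1161 + 7522)*(1/12101) = (8740970/1161)*(1/12101) = 8740970/14049261 ≈ 0.62217)
(b(-65, 77) + D)*(5580 + 39102) = (29 + 8740970/14049261)*(5580 + 39102) = (416169539/14049261)*44682 = 6198429113866/4683087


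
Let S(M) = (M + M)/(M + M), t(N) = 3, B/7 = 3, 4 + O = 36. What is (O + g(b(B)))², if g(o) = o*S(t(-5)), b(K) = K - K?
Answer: 1024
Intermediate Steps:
O = 32 (O = -4 + 36 = 32)
B = 21 (B = 7*3 = 21)
b(K) = 0
S(M) = 1 (S(M) = (2*M)/((2*M)) = (2*M)*(1/(2*M)) = 1)
g(o) = o (g(o) = o*1 = o)
(O + g(b(B)))² = (32 + 0)² = 32² = 1024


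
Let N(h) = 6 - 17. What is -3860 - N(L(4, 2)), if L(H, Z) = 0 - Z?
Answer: -3849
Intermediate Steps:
L(H, Z) = -Z
N(h) = -11
-3860 - N(L(4, 2)) = -3860 - 1*(-11) = -3860 + 11 = -3849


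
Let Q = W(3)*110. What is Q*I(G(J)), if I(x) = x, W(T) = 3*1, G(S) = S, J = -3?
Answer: -990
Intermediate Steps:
W(T) = 3
Q = 330 (Q = 3*110 = 330)
Q*I(G(J)) = 330*(-3) = -990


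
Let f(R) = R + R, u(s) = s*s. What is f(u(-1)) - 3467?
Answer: -3465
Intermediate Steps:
u(s) = s²
f(R) = 2*R
f(u(-1)) - 3467 = 2*(-1)² - 3467 = 2*1 - 3467 = 2 - 3467 = -3465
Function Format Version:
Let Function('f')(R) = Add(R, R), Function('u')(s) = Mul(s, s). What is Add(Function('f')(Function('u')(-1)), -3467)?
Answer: -3465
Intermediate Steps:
Function('u')(s) = Pow(s, 2)
Function('f')(R) = Mul(2, R)
Add(Function('f')(Function('u')(-1)), -3467) = Add(Mul(2, Pow(-1, 2)), -3467) = Add(Mul(2, 1), -3467) = Add(2, -3467) = -3465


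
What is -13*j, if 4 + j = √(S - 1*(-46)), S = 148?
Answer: 52 - 13*√194 ≈ -129.07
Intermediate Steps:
j = -4 + √194 (j = -4 + √(148 - 1*(-46)) = -4 + √(148 + 46) = -4 + √194 ≈ 9.9284)
-13*j = -13*(-4 + √194) = 52 - 13*√194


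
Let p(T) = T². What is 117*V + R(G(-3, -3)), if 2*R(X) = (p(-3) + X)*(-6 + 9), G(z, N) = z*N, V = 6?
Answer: 729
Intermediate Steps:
G(z, N) = N*z
R(X) = 27/2 + 3*X/2 (R(X) = (((-3)² + X)*(-6 + 9))/2 = ((9 + X)*3)/2 = (27 + 3*X)/2 = 27/2 + 3*X/2)
117*V + R(G(-3, -3)) = 117*6 + (27/2 + 3*(-3*(-3))/2) = 702 + (27/2 + (3/2)*9) = 702 + (27/2 + 27/2) = 702 + 27 = 729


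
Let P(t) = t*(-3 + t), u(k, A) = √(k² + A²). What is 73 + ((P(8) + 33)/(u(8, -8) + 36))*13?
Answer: 409/4 - 13*√2/2 ≈ 93.058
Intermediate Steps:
u(k, A) = √(A² + k²)
73 + ((P(8) + 33)/(u(8, -8) + 36))*13 = 73 + ((8*(-3 + 8) + 33)/(√((-8)² + 8²) + 36))*13 = 73 + ((8*5 + 33)/(√(64 + 64) + 36))*13 = 73 + ((40 + 33)/(√128 + 36))*13 = 73 + (73/(8*√2 + 36))*13 = 73 + (73/(36 + 8*√2))*13 = 73 + 949/(36 + 8*√2)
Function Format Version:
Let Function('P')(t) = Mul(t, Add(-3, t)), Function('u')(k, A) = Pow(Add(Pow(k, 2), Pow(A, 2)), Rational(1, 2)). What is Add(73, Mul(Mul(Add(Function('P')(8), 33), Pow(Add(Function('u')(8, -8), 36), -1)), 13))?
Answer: Add(Rational(409, 4), Mul(Rational(-13, 2), Pow(2, Rational(1, 2)))) ≈ 93.058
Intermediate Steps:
Function('u')(k, A) = Pow(Add(Pow(A, 2), Pow(k, 2)), Rational(1, 2))
Add(73, Mul(Mul(Add(Function('P')(8), 33), Pow(Add(Function('u')(8, -8), 36), -1)), 13)) = Add(73, Mul(Mul(Add(Mul(8, Add(-3, 8)), 33), Pow(Add(Pow(Add(Pow(-8, 2), Pow(8, 2)), Rational(1, 2)), 36), -1)), 13)) = Add(73, Mul(Mul(Add(Mul(8, 5), 33), Pow(Add(Pow(Add(64, 64), Rational(1, 2)), 36), -1)), 13)) = Add(73, Mul(Mul(Add(40, 33), Pow(Add(Pow(128, Rational(1, 2)), 36), -1)), 13)) = Add(73, Mul(Mul(73, Pow(Add(Mul(8, Pow(2, Rational(1, 2))), 36), -1)), 13)) = Add(73, Mul(Mul(73, Pow(Add(36, Mul(8, Pow(2, Rational(1, 2)))), -1)), 13)) = Add(73, Mul(949, Pow(Add(36, Mul(8, Pow(2, Rational(1, 2)))), -1)))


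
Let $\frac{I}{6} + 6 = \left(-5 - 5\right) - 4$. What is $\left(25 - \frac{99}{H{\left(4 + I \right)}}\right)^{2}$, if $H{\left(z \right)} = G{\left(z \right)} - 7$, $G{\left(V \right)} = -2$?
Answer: $1296$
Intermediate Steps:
$I = -120$ ($I = -36 + 6 \left(\left(-5 - 5\right) - 4\right) = -36 + 6 \left(-10 - 4\right) = -36 + 6 \left(-14\right) = -36 - 84 = -120$)
$H{\left(z \right)} = -9$ ($H{\left(z \right)} = -2 - 7 = -9$)
$\left(25 - \frac{99}{H{\left(4 + I \right)}}\right)^{2} = \left(25 - \frac{99}{-9}\right)^{2} = \left(25 - -11\right)^{2} = \left(25 + 11\right)^{2} = 36^{2} = 1296$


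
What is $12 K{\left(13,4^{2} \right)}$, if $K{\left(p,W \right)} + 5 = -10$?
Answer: $-180$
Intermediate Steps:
$K{\left(p,W \right)} = -15$ ($K{\left(p,W \right)} = -5 - 10 = -15$)
$12 K{\left(13,4^{2} \right)} = 12 \left(-15\right) = -180$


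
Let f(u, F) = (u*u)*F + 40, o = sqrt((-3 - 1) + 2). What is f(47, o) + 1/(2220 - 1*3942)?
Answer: 68879/1722 + 2209*I*sqrt(2) ≈ 39.999 + 3124.0*I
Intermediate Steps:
o = I*sqrt(2) (o = sqrt(-4 + 2) = sqrt(-2) = I*sqrt(2) ≈ 1.4142*I)
f(u, F) = 40 + F*u**2 (f(u, F) = u**2*F + 40 = F*u**2 + 40 = 40 + F*u**2)
f(47, o) + 1/(2220 - 1*3942) = (40 + (I*sqrt(2))*47**2) + 1/(2220 - 1*3942) = (40 + (I*sqrt(2))*2209) + 1/(2220 - 3942) = (40 + 2209*I*sqrt(2)) + 1/(-1722) = (40 + 2209*I*sqrt(2)) - 1/1722 = 68879/1722 + 2209*I*sqrt(2)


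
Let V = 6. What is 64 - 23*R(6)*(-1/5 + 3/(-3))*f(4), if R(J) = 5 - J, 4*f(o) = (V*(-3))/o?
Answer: 1901/20 ≈ 95.050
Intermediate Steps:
f(o) = -9/(2*o) (f(o) = ((6*(-3))/o)/4 = (-18/o)/4 = -9/(2*o))
64 - 23*R(6)*(-1/5 + 3/(-3))*f(4) = 64 - 23*(5 - 1*6)*(-1/5 + 3/(-3))*(-9/2/4) = 64 - 23*(5 - 6)*(-1*⅕ + 3*(-⅓))*(-9/2*¼) = 64 - 23*(-(-⅕ - 1))*(-9)/8 = 64 - 23*(-1*(-6/5))*(-9)/8 = 64 - 138*(-9)/(5*8) = 64 - 23*(-27/20) = 64 + 621/20 = 1901/20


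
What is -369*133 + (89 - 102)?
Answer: -49090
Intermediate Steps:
-369*133 + (89 - 102) = -49077 - 13 = -49090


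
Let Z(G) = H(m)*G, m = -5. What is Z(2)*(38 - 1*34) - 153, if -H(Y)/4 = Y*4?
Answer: 487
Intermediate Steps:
H(Y) = -16*Y (H(Y) = -4*Y*4 = -16*Y)
Z(G) = 80*G (Z(G) = (-16*(-5))*G = 80*G)
Z(2)*(38 - 1*34) - 153 = (80*2)*(38 - 1*34) - 153 = 160*(38 - 34) - 153 = 160*4 - 153 = 640 - 153 = 487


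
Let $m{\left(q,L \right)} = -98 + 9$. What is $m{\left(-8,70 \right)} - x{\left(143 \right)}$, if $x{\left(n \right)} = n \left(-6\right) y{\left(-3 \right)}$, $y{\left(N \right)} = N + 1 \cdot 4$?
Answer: $769$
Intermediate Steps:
$y{\left(N \right)} = 4 + N$ ($y{\left(N \right)} = N + 4 = 4 + N$)
$x{\left(n \right)} = - 6 n$ ($x{\left(n \right)} = n \left(-6\right) \left(4 - 3\right) = - 6 n 1 = - 6 n$)
$m{\left(q,L \right)} = -89$
$m{\left(-8,70 \right)} - x{\left(143 \right)} = -89 - \left(-6\right) 143 = -89 - -858 = -89 + 858 = 769$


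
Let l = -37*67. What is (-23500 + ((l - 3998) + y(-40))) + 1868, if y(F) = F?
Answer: -28149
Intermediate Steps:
l = -2479
(-23500 + ((l - 3998) + y(-40))) + 1868 = (-23500 + ((-2479 - 3998) - 40)) + 1868 = (-23500 + (-6477 - 40)) + 1868 = (-23500 - 6517) + 1868 = -30017 + 1868 = -28149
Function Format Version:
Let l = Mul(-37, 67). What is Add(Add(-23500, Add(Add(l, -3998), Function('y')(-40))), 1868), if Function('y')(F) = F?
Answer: -28149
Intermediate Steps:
l = -2479
Add(Add(-23500, Add(Add(l, -3998), Function('y')(-40))), 1868) = Add(Add(-23500, Add(Add(-2479, -3998), -40)), 1868) = Add(Add(-23500, Add(-6477, -40)), 1868) = Add(Add(-23500, -6517), 1868) = Add(-30017, 1868) = -28149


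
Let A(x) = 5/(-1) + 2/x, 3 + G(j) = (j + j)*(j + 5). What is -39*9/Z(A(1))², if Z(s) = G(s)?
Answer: -39/25 ≈ -1.5600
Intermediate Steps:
G(j) = -3 + 2*j*(5 + j) (G(j) = -3 + (j + j)*(j + 5) = -3 + (2*j)*(5 + j) = -3 + 2*j*(5 + j))
A(x) = -5 + 2/x (A(x) = 5*(-1) + 2/x = -5 + 2/x)
Z(s) = -3 + 2*s² + 10*s
-39*9/Z(A(1))² = -39*9/(-3 + 2*(-5 + 2/1)² + 10*(-5 + 2/1))² = -39*9/(-3 + 2*(-5 + 2*1)² + 10*(-5 + 2*1))² = -39*9/(-3 + 2*(-5 + 2)² + 10*(-5 + 2))² = -39*9/(-3 + 2*(-3)² + 10*(-3))² = -39*9/(-3 + 2*9 - 30)² = -39*9/(-3 + 18 - 30)² = -39*(3/(-15))² = -39*(3*(-1/15))² = -39*(-⅕)² = -39*1/25 = -39/25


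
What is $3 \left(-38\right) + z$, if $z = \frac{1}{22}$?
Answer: $- \frac{2507}{22} \approx -113.95$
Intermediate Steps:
$z = \frac{1}{22} \approx 0.045455$
$3 \left(-38\right) + z = 3 \left(-38\right) + \frac{1}{22} = -114 + \frac{1}{22} = - \frac{2507}{22}$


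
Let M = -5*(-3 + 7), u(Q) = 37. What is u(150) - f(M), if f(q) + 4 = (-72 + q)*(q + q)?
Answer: -3639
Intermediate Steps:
M = -20 (M = -5*4 = -20)
f(q) = -4 + 2*q*(-72 + q) (f(q) = -4 + (-72 + q)*(q + q) = -4 + (-72 + q)*(2*q) = -4 + 2*q*(-72 + q))
u(150) - f(M) = 37 - (-4 - 144*(-20) + 2*(-20)²) = 37 - (-4 + 2880 + 2*400) = 37 - (-4 + 2880 + 800) = 37 - 1*3676 = 37 - 3676 = -3639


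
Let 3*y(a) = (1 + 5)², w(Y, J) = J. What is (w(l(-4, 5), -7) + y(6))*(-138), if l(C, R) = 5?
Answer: -690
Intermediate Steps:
y(a) = 12 (y(a) = (1 + 5)²/3 = (⅓)*6² = (⅓)*36 = 12)
(w(l(-4, 5), -7) + y(6))*(-138) = (-7 + 12)*(-138) = 5*(-138) = -690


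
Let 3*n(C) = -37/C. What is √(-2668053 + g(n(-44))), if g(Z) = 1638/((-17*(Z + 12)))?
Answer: I*√2026094054173509/27557 ≈ 1633.4*I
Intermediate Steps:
n(C) = -37/(3*C) (n(C) = (-37/C)/3 = -37/(3*C))
g(Z) = 1638/(-204 - 17*Z) (g(Z) = 1638/((-17*(12 + Z))) = 1638/(-204 - 17*Z))
√(-2668053 + g(n(-44))) = √(-2668053 - 1638/(204 + 17*(-37/3/(-44)))) = √(-2668053 - 1638/(204 + 17*(-37/3*(-1/44)))) = √(-2668053 - 1638/(204 + 17*(37/132))) = √(-2668053 - 1638/(204 + 629/132)) = √(-2668053 - 1638/27557/132) = √(-2668053 - 1638*132/27557) = √(-2668053 - 216216/27557) = √(-73523752737/27557) = I*√2026094054173509/27557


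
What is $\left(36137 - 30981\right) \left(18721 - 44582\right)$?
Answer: $-133339316$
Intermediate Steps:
$\left(36137 - 30981\right) \left(18721 - 44582\right) = 5156 \left(-25861\right) = -133339316$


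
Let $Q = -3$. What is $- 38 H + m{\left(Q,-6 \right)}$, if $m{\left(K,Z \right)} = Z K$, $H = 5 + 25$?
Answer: $-1122$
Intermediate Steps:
$H = 30$
$m{\left(K,Z \right)} = K Z$
$- 38 H + m{\left(Q,-6 \right)} = \left(-38\right) 30 - -18 = -1140 + 18 = -1122$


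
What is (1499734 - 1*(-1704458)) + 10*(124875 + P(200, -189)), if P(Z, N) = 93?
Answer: 4453872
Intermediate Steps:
(1499734 - 1*(-1704458)) + 10*(124875 + P(200, -189)) = (1499734 - 1*(-1704458)) + 10*(124875 + 93) = (1499734 + 1704458) + 10*124968 = 3204192 + 1249680 = 4453872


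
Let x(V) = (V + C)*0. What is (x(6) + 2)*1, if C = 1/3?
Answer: 2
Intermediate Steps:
C = ⅓ ≈ 0.33333
x(V) = 0 (x(V) = (V + ⅓)*0 = (⅓ + V)*0 = 0)
(x(6) + 2)*1 = (0 + 2)*1 = 2*1 = 2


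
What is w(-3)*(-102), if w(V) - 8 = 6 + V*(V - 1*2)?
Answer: -2958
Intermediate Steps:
w(V) = 14 + V*(-2 + V) (w(V) = 8 + (6 + V*(V - 1*2)) = 8 + (6 + V*(V - 2)) = 8 + (6 + V*(-2 + V)) = 14 + V*(-2 + V))
w(-3)*(-102) = (14 + (-3)**2 - 2*(-3))*(-102) = (14 + 9 + 6)*(-102) = 29*(-102) = -2958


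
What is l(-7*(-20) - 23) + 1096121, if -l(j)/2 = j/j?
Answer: 1096119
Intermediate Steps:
l(j) = -2 (l(j) = -2*j/j = -2*1 = -2)
l(-7*(-20) - 23) + 1096121 = -2 + 1096121 = 1096119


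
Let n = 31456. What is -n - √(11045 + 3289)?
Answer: -31456 - √14334 ≈ -31576.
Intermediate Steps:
-n - √(11045 + 3289) = -1*31456 - √(11045 + 3289) = -31456 - √14334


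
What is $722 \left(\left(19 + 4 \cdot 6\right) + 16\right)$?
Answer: $42598$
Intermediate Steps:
$722 \left(\left(19 + 4 \cdot 6\right) + 16\right) = 722 \left(\left(19 + 24\right) + 16\right) = 722 \left(43 + 16\right) = 722 \cdot 59 = 42598$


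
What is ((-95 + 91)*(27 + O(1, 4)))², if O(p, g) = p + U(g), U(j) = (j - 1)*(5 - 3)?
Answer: 18496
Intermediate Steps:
U(j) = -2 + 2*j (U(j) = (-1 + j)*2 = -2 + 2*j)
O(p, g) = -2 + p + 2*g (O(p, g) = p + (-2 + 2*g) = -2 + p + 2*g)
((-95 + 91)*(27 + O(1, 4)))² = ((-95 + 91)*(27 + (-2 + 1 + 2*4)))² = (-4*(27 + (-2 + 1 + 8)))² = (-4*(27 + 7))² = (-4*34)² = (-136)² = 18496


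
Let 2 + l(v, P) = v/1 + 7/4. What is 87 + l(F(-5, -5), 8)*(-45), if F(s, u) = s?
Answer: 1293/4 ≈ 323.25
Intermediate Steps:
l(v, P) = -¼ + v (l(v, P) = -2 + (v/1 + 7/4) = -2 + (v*1 + 7*(¼)) = -2 + (v + 7/4) = -2 + (7/4 + v) = -¼ + v)
87 + l(F(-5, -5), 8)*(-45) = 87 + (-¼ - 5)*(-45) = 87 - 21/4*(-45) = 87 + 945/4 = 1293/4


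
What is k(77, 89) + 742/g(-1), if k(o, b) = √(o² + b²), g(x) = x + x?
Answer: -371 + 5*√554 ≈ -253.31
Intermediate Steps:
g(x) = 2*x
k(o, b) = √(b² + o²)
k(77, 89) + 742/g(-1) = √(89² + 77²) + 742/(2*(-1)) = √(7921 + 5929) + 742/(-2) = √13850 - ½*742 = 5*√554 - 371 = -371 + 5*√554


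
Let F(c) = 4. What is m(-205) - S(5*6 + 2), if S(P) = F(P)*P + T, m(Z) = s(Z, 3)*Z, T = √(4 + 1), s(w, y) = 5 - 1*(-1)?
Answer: -1358 - √5 ≈ -1360.2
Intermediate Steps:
s(w, y) = 6 (s(w, y) = 5 + 1 = 6)
T = √5 ≈ 2.2361
m(Z) = 6*Z
S(P) = √5 + 4*P (S(P) = 4*P + √5 = √5 + 4*P)
m(-205) - S(5*6 + 2) = 6*(-205) - (√5 + 4*(5*6 + 2)) = -1230 - (√5 + 4*(30 + 2)) = -1230 - (√5 + 4*32) = -1230 - (√5 + 128) = -1230 - (128 + √5) = -1230 + (-128 - √5) = -1358 - √5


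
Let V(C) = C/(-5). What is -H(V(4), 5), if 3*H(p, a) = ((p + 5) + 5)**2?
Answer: -2116/75 ≈ -28.213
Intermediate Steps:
V(C) = -C/5 (V(C) = C*(-1/5) = -C/5)
H(p, a) = (10 + p)**2/3 (H(p, a) = ((p + 5) + 5)**2/3 = ((5 + p) + 5)**2/3 = (10 + p)**2/3)
-H(V(4), 5) = -(10 - 1/5*4)**2/3 = -(10 - 4/5)**2/3 = -(46/5)**2/3 = -2116/(3*25) = -1*2116/75 = -2116/75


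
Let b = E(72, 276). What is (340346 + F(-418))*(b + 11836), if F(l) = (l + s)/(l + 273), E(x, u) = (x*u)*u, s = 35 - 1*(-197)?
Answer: 271254626556848/145 ≈ 1.8707e+12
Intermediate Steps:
s = 232 (s = 35 + 197 = 232)
E(x, u) = x*u² (E(x, u) = (u*x)*u = x*u²)
b = 5484672 (b = 72*276² = 72*76176 = 5484672)
F(l) = (232 + l)/(273 + l) (F(l) = (l + 232)/(l + 273) = (232 + l)/(273 + l))
(340346 + F(-418))*(b + 11836) = (340346 + (232 - 418)/(273 - 418))*(5484672 + 11836) = (340346 - 186/(-145))*5496508 = (340346 - 1/145*(-186))*5496508 = (340346 + 186/145)*5496508 = (49350356/145)*5496508 = 271254626556848/145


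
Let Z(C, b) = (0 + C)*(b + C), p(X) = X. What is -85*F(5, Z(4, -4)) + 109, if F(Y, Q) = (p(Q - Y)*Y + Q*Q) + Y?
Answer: 1809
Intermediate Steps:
Z(C, b) = C*(C + b)
F(Y, Q) = Y + Q**2 + Y*(Q - Y) (F(Y, Q) = ((Q - Y)*Y + Q*Q) + Y = (Y*(Q - Y) + Q**2) + Y = (Q**2 + Y*(Q - Y)) + Y = Y + Q**2 + Y*(Q - Y))
-85*F(5, Z(4, -4)) + 109 = -85*(5 + (4*(4 - 4))**2 + 5*(4*(4 - 4) - 1*5)) + 109 = -85*(5 + (4*0)**2 + 5*(4*0 - 5)) + 109 = -85*(5 + 0**2 + 5*(0 - 5)) + 109 = -85*(5 + 0 + 5*(-5)) + 109 = -85*(5 + 0 - 25) + 109 = -85*(-20) + 109 = 1700 + 109 = 1809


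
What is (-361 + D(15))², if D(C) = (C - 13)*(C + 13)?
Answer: 93025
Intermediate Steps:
D(C) = (-13 + C)*(13 + C)
(-361 + D(15))² = (-361 + (-169 + 15²))² = (-361 + (-169 + 225))² = (-361 + 56)² = (-305)² = 93025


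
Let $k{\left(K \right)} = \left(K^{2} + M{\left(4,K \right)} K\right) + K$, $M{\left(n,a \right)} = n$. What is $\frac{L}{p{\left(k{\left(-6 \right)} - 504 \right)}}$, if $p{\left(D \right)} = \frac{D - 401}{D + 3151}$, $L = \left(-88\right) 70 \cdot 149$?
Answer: $\frac{2435029520}{899} \approx 2.7086 \cdot 10^{6}$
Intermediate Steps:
$L = -917840$ ($L = \left(-6160\right) 149 = -917840$)
$k{\left(K \right)} = K^{2} + 5 K$ ($k{\left(K \right)} = \left(K^{2} + 4 K\right) + K = K^{2} + 5 K$)
$p{\left(D \right)} = \frac{-401 + D}{3151 + D}$
$\frac{L}{p{\left(k{\left(-6 \right)} - 504 \right)}} = - \frac{917840}{\frac{1}{3151 - \left(504 + 6 \left(5 - 6\right)\right)} \left(-401 - \left(504 + 6 \left(5 - 6\right)\right)\right)} = - \frac{917840}{\frac{1}{3151 - 498} \left(-401 - 498\right)} = - \frac{917840}{\frac{1}{2653} \left(-899\right)} = - \frac{917840}{- \frac{899}{2653}} = \left(-917840\right) \left(- \frac{2653}{899}\right) = \frac{2435029520}{899}$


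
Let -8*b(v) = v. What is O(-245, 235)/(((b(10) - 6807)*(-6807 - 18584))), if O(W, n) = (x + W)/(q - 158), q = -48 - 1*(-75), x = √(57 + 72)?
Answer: 980/90582976493 - 4*√129/90582976493 ≈ 1.0317e-8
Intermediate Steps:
b(v) = -v/8
x = √129 ≈ 11.358
q = 27 (q = -48 + 75 = 27)
O(W, n) = -W/131 - √129/131 (O(W, n) = (√129 + W)/(27 - 158) = (W + √129)/(-131) = (W + √129)*(-1/131) = -W/131 - √129/131)
O(-245, 235)/(((b(10) - 6807)*(-6807 - 18584))) = (-1/131*(-245) - √129/131)/(((-⅛*10 - 6807)*(-6807 - 18584))) = (245/131 - √129/131)/(((-5/4 - 6807)*(-25391))) = (245/131 - √129/131)/((-27233/4*(-25391))) = (245/131 - √129/131)/(691473103/4) = (245/131 - √129/131)*(4/691473103) = 980/90582976493 - 4*√129/90582976493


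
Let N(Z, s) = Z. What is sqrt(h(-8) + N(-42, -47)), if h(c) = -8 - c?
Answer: I*sqrt(42) ≈ 6.4807*I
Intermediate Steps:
sqrt(h(-8) + N(-42, -47)) = sqrt((-8 - 1*(-8)) - 42) = sqrt((-8 + 8) - 42) = sqrt(0 - 42) = sqrt(-42) = I*sqrt(42)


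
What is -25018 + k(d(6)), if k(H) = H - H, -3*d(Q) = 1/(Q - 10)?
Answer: -25018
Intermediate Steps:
d(Q) = -1/(3*(-10 + Q)) (d(Q) = -1/(3*(Q - 10)) = -1/(3*(-10 + Q)))
k(H) = 0
-25018 + k(d(6)) = -25018 + 0 = -25018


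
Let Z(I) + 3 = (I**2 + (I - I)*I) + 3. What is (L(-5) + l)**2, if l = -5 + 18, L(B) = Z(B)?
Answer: 1444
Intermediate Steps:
Z(I) = I**2 (Z(I) = -3 + ((I**2 + (I - I)*I) + 3) = -3 + ((I**2 + 0*I) + 3) = -3 + ((I**2 + 0) + 3) = -3 + (I**2 + 3) = -3 + (3 + I**2) = I**2)
L(B) = B**2
l = 13
(L(-5) + l)**2 = ((-5)**2 + 13)**2 = (25 + 13)**2 = 38**2 = 1444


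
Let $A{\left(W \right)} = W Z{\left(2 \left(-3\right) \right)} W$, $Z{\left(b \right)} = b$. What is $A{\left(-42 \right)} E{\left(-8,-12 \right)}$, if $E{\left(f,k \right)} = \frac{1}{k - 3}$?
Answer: $\frac{3528}{5} \approx 705.6$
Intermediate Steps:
$A{\left(W \right)} = - 6 W^{2}$ ($A{\left(W \right)} = W 2 \left(-3\right) W = W \left(-6\right) W = - 6 W W = - 6 W^{2}$)
$E{\left(f,k \right)} = \frac{1}{-3 + k}$
$A{\left(-42 \right)} E{\left(-8,-12 \right)} = \frac{\left(-6\right) \left(-42\right)^{2}}{-3 - 12} = \frac{\left(-6\right) 1764}{-15} = \left(-10584\right) \left(- \frac{1}{15}\right) = \frac{3528}{5}$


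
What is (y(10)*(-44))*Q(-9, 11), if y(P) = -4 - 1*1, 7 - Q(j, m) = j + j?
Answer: 5500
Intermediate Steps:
Q(j, m) = 7 - 2*j (Q(j, m) = 7 - (j + j) = 7 - 2*j)
y(P) = -5 (y(P) = -4 - 1 = -5)
(y(10)*(-44))*Q(-9, 11) = (-5*(-44))*(7 - 2*(-9)) = 220*(7 + 18) = 220*25 = 5500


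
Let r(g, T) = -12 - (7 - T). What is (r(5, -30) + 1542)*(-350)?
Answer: -522550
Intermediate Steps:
r(g, T) = -19 + T (r(g, T) = -12 + (-7 + T) = -19 + T)
(r(5, -30) + 1542)*(-350) = ((-19 - 30) + 1542)*(-350) = (-49 + 1542)*(-350) = 1493*(-350) = -522550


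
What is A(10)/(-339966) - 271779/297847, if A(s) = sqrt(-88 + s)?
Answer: -271779/297847 - I*sqrt(78)/339966 ≈ -0.91248 - 2.5978e-5*I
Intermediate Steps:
A(10)/(-339966) - 271779/297847 = sqrt(-88 + 10)/(-339966) - 271779/297847 = sqrt(-78)*(-1/339966) - 271779*1/297847 = (I*sqrt(78))*(-1/339966) - 271779/297847 = -I*sqrt(78)/339966 - 271779/297847 = -271779/297847 - I*sqrt(78)/339966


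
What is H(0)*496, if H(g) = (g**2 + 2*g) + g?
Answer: 0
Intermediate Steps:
H(g) = g**2 + 3*g
H(0)*496 = (0*(3 + 0))*496 = (0*3)*496 = 0*496 = 0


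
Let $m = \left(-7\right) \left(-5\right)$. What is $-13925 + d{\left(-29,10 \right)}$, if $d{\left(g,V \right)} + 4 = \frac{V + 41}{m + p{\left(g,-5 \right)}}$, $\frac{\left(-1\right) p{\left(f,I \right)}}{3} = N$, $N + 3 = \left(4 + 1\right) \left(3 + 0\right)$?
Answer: $-13980$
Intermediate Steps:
$m = 35$
$N = 12$ ($N = -3 + \left(4 + 1\right) \left(3 + 0\right) = -3 + 5 \cdot 3 = -3 + 15 = 12$)
$p{\left(f,I \right)} = -36$ ($p{\left(f,I \right)} = \left(-3\right) 12 = -36$)
$d{\left(g,V \right)} = -45 - V$ ($d{\left(g,V \right)} = -4 + \frac{V + 41}{35 - 36} = -4 + \frac{41 + V}{-1} = -4 + \left(41 + V\right) \left(-1\right) = -4 - \left(41 + V\right) = -45 - V$)
$-13925 + d{\left(-29,10 \right)} = -13925 - 55 = -13980$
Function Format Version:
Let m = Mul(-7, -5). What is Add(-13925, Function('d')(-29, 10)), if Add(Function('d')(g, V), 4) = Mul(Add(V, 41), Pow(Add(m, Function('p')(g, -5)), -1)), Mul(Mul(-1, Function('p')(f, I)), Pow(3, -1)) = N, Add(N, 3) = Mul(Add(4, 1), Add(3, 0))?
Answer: -13980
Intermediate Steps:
m = 35
N = 12 (N = Add(-3, Mul(Add(4, 1), Add(3, 0))) = Add(-3, Mul(5, 3)) = Add(-3, 15) = 12)
Function('p')(f, I) = -36 (Function('p')(f, I) = Mul(-3, 12) = -36)
Function('d')(g, V) = Add(-45, Mul(-1, V)) (Function('d')(g, V) = Add(-4, Mul(Add(V, 41), Pow(Add(35, -36), -1))) = Add(-4, Mul(Add(41, V), Pow(-1, -1))) = Add(-4, Mul(Add(41, V), -1)) = Add(-4, Add(-41, Mul(-1, V))) = Add(-45, Mul(-1, V)))
Add(-13925, Function('d')(-29, 10)) = Add(-13925, Add(-45, Mul(-1, 10))) = Add(-13925, Add(-45, -10)) = Add(-13925, -55) = -13980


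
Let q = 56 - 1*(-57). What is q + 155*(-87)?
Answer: -13372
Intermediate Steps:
q = 113 (q = 56 + 57 = 113)
q + 155*(-87) = 113 + 155*(-87) = 113 - 13485 = -13372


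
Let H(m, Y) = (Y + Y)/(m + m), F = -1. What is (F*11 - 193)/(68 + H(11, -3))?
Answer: -2244/745 ≈ -3.0121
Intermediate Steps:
H(m, Y) = Y/m (H(m, Y) = (2*Y)/((2*m)) = (2*Y)*(1/(2*m)) = Y/m)
(F*11 - 193)/(68 + H(11, -3)) = (-1*11 - 193)/(68 - 3/11) = (-11 - 193)/(68 - 3*1/11) = -204/(68 - 3/11) = -204/745/11 = -204*11/745 = -2244/745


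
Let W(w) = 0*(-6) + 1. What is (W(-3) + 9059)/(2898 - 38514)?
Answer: -755/2968 ≈ -0.25438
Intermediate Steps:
W(w) = 1 (W(w) = 0 + 1 = 1)
(W(-3) + 9059)/(2898 - 38514) = (1 + 9059)/(2898 - 38514) = 9060/(-35616) = 9060*(-1/35616) = -755/2968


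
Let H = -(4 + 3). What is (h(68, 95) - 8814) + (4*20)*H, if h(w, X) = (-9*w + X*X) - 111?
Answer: -1072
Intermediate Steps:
H = -7 (H = -1*7 = -7)
h(w, X) = -111 + X² - 9*w (h(w, X) = (-9*w + X²) - 111 = (X² - 9*w) - 111 = -111 + X² - 9*w)
(h(68, 95) - 8814) + (4*20)*H = ((-111 + 95² - 9*68) - 8814) + (4*20)*(-7) = ((-111 + 9025 - 612) - 8814) + 80*(-7) = (8302 - 8814) - 560 = -512 - 560 = -1072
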